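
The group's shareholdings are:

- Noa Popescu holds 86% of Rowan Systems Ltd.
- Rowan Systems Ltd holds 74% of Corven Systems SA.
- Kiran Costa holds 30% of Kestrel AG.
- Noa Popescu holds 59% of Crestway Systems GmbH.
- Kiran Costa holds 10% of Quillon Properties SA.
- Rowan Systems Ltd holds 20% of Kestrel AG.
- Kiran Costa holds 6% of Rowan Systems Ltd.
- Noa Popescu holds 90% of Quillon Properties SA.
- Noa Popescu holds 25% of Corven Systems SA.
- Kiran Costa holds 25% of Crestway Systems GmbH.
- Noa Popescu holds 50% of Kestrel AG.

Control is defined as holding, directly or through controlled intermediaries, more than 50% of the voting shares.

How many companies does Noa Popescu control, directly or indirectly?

Noa holds 59% of Crestway, so Noa controls Crestway.
Noa holds 86% of Rowan, so Noa controls Rowan.
Rowan and Noa together hold 20% + 50% = 70% of Kestrel, so Noa controls Kestrel.
Noa and Rowan together hold 25% + 74% = 99% of Corven, so Noa controls Corven.
Noa holds 90% of Quillon, so Noa controls Quillon.
Noa controls 5 companies.

5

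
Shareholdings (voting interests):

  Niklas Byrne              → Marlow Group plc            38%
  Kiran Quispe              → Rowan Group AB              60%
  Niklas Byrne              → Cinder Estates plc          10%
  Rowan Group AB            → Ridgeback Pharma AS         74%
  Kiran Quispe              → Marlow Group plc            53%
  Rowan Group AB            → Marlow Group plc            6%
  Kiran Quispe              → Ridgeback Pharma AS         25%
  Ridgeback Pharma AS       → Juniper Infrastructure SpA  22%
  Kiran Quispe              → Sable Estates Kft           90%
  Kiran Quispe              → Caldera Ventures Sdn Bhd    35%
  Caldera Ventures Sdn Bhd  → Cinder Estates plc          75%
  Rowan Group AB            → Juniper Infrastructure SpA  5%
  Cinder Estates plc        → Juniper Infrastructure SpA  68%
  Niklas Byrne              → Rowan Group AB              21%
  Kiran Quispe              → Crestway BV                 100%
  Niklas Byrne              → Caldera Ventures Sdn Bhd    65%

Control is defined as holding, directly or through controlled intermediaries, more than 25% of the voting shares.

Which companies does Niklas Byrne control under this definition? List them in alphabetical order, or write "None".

Caldera Ventures Sdn Bhd, Cinder Estates plc, Juniper Infrastructure SpA, Marlow Group plc

Niklas holds 65% of Caldera, so Niklas controls Caldera.
Caldera and Niklas together hold 75% + 10% = 85% of Cinder, so Niklas controls Cinder.
Niklas holds 38% of Marlow, so Niklas controls Marlow.
Cinder holds 68% of Juniper, so Niklas controls Juniper.
No other company's threshold is met.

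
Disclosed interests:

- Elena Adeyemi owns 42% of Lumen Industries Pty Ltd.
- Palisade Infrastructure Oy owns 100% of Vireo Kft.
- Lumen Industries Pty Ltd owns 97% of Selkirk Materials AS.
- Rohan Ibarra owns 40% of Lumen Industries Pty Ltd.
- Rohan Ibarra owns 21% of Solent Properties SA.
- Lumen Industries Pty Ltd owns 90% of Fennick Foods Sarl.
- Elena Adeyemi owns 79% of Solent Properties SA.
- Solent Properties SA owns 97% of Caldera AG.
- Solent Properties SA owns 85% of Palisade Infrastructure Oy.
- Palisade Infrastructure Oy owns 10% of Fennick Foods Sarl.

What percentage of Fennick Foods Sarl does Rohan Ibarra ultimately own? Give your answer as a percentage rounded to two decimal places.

Rohan reaches Fennick along 2 paths.
Via Solent → Palisade: 21% × 85% × 10% = 1.785%.
Via Lumen: 40% × 90% = 36%.
Total: 1.785% + 36% = 37.785%.
Rounded: 37.79%.

37.79%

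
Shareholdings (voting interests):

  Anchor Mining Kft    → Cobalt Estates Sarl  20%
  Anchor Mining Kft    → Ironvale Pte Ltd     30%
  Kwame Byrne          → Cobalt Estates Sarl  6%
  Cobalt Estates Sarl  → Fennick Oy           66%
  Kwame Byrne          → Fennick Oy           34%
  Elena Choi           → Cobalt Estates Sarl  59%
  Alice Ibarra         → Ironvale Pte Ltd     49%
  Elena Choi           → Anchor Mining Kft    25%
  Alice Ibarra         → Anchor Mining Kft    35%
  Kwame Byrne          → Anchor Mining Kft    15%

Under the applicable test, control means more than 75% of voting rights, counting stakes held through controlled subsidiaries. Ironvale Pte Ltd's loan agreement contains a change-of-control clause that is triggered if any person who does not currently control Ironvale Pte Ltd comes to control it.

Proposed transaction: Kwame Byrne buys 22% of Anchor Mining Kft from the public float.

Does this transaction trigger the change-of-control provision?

The purchase changes only Kwame's holdings, so Kwame is the only person who could newly come to control Ironvale.
Kwame's largest direct stake is 34% in Fennick, which does not meet the threshold, so Kwame controls no company.
Neither Kwame nor any entity Kwame controls holds any voting interest in Ironvale.
So before the transaction, Kwame does not control Ironvale.
After the purchase, Kwame's direct stake in Anchor rises to 15% + 22% = 37%.
Kwame's side now holds 37% of Anchor, not > 75%, so Kwame still does not control Anchor.
After the transaction, neither Kwame nor any entity Kwame controls holds a voting interest in Ironvale, so Kwame still does not control it.
No new person acquires control, so the clause is not triggered.

No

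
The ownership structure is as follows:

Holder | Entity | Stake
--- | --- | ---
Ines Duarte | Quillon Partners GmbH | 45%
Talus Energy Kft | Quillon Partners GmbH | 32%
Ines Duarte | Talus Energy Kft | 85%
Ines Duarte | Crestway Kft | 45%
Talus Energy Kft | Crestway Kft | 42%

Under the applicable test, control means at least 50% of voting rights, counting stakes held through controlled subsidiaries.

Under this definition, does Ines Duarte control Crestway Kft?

Yes

Ines holds 85% of Talus, so Ines controls Talus.
Ines and Talus together hold 45% + 42% = 87% of Crestway, so Ines controls Crestway.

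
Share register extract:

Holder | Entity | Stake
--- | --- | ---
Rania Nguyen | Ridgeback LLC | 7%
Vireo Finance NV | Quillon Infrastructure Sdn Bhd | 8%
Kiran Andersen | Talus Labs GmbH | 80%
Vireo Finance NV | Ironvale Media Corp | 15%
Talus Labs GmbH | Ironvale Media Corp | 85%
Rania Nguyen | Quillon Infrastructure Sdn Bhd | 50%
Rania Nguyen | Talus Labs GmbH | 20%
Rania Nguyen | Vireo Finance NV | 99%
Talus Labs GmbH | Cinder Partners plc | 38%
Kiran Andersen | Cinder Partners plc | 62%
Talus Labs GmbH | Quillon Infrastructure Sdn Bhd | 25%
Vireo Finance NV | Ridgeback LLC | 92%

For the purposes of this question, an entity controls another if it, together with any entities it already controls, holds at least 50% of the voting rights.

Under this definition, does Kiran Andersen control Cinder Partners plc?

Yes

Kiran holds 80% of Talus, so Kiran controls Talus.
Talus and Kiran together hold 38% + 62% = 100% of Cinder, so Kiran controls Cinder.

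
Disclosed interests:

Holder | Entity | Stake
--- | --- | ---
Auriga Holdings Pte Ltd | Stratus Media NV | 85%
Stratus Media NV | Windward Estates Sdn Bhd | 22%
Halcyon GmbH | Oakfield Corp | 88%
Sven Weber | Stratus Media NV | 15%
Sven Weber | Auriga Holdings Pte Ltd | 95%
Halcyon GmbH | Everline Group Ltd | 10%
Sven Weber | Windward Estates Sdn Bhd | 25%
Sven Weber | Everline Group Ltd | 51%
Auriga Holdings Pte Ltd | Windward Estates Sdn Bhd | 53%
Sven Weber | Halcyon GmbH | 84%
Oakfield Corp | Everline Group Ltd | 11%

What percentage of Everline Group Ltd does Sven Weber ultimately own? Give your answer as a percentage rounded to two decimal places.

Sven reaches Everline along 3 paths.
Direct stake: 51% = 51%.
Via Halcyon: 84% × 10% = 8.4%.
Via Halcyon → Oakfield: 84% × 88% × 11% = 8.1312%.
Total: 51% + 8.4% + 8.1312% = 67.5312%.
Rounded: 67.53%.

67.53%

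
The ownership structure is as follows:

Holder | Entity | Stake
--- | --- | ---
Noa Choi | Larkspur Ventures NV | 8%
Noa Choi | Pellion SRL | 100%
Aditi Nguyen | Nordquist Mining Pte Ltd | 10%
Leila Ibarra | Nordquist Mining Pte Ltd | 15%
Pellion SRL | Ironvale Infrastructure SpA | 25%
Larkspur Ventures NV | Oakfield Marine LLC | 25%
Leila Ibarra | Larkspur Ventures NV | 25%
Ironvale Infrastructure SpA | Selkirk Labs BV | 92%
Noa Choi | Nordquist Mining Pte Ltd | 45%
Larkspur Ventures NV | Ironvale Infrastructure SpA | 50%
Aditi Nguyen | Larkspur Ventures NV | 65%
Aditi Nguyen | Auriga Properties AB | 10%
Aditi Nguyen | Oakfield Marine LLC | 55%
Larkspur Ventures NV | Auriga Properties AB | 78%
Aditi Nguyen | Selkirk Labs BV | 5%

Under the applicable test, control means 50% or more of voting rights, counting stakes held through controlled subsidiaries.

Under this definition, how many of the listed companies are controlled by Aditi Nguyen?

5

Aditi holds 65% of Larkspur, so Aditi controls Larkspur.
Larkspur holds 50% of Ironvale, so Aditi controls Ironvale.
Larkspur and Aditi together hold 78% + 10% = 88% of Auriga, so Aditi controls Auriga.
Ironvale and Aditi together hold 92% + 5% = 97% of Selkirk, so Aditi controls Selkirk.
Larkspur and Aditi together hold 25% + 55% = 80% of Oakfield, so Aditi controls Oakfield.
No other company's threshold is met.
Aditi controls 5 companies.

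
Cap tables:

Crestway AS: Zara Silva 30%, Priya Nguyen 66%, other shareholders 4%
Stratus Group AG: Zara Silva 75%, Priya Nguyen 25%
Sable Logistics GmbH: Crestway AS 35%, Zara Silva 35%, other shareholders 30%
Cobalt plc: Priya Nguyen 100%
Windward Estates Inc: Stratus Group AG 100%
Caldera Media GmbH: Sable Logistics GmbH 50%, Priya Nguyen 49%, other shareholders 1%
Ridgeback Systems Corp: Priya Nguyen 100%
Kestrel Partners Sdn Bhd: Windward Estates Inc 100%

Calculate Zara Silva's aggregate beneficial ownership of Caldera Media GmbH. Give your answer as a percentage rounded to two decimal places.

Zara reaches Caldera along 2 paths.
Via Crestway → Sable: 30% × 35% × 50% = 5.25%.
Via Sable: 35% × 50% = 17.5%.
Total: 5.25% + 17.5% = 22.75%.

22.75%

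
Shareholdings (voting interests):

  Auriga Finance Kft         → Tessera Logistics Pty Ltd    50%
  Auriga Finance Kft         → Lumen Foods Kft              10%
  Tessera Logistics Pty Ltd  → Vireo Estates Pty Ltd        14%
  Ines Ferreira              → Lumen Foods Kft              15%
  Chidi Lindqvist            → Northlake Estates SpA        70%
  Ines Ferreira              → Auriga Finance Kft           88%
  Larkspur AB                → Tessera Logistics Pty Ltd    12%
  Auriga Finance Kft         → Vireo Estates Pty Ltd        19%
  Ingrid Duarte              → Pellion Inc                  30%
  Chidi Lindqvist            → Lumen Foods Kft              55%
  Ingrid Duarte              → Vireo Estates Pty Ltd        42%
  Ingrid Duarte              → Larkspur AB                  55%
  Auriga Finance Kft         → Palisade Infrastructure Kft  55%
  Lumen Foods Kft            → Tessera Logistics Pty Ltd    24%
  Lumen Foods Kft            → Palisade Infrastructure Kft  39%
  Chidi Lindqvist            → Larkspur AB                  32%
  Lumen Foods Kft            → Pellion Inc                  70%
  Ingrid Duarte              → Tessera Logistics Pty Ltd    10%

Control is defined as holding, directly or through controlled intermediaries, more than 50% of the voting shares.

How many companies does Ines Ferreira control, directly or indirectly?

2

Ines holds 88% of Auriga, so Ines controls Auriga.
Auriga holds 55% of Palisade, so Ines controls Palisade.
No other company's threshold is met.
Ines controls 2 companies.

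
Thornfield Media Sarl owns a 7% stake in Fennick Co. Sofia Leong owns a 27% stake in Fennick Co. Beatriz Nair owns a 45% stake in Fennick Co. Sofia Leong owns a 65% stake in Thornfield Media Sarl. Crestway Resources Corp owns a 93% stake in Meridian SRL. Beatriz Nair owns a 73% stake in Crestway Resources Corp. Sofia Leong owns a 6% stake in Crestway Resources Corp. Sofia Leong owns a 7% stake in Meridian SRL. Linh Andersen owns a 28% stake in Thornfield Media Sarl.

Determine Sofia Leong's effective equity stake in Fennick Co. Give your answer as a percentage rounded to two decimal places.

Sofia reaches Fennick along 2 paths.
Direct stake: 27% = 27%.
Via Thornfield: 65% × 7% = 4.55%.
Total: 27% + 4.55% = 31.55%.

31.55%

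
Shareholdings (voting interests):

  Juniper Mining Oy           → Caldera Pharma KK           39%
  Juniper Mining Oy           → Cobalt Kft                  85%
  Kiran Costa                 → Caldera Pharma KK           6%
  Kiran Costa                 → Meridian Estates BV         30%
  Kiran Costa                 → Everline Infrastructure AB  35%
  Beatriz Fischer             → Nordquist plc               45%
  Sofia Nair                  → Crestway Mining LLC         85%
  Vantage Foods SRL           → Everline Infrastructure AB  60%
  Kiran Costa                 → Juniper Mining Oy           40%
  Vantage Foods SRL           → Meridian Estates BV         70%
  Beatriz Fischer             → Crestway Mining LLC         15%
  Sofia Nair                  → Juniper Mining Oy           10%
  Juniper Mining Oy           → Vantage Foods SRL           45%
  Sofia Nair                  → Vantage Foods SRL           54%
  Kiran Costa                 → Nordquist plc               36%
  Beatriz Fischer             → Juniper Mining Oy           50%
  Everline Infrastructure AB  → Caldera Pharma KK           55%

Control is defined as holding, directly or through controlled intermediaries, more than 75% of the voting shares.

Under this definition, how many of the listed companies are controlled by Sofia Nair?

1

Sofia holds 85% of Crestway, so Sofia controls Crestway.
No other company's threshold is met.
Sofia controls 1 company.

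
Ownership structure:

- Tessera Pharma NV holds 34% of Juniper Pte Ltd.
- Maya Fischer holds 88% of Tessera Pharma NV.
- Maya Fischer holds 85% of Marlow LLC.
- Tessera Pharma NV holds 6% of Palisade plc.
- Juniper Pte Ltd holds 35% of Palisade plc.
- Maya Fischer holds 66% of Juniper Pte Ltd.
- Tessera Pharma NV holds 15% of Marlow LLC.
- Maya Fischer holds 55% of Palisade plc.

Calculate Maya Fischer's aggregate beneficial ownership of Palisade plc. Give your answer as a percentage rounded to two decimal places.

93.85%

Maya reaches Palisade along 4 paths.
Via Juniper: 66% × 35% = 23.1%.
Via Tessera → Juniper: 88% × 34% × 35% = 10.472%.
Direct stake: 55% = 55%.
Via Tessera: 88% × 6% = 5.28%.
Total: 23.1% + 10.472% + 55% + 5.28% = 93.852%.
Rounded: 93.85%.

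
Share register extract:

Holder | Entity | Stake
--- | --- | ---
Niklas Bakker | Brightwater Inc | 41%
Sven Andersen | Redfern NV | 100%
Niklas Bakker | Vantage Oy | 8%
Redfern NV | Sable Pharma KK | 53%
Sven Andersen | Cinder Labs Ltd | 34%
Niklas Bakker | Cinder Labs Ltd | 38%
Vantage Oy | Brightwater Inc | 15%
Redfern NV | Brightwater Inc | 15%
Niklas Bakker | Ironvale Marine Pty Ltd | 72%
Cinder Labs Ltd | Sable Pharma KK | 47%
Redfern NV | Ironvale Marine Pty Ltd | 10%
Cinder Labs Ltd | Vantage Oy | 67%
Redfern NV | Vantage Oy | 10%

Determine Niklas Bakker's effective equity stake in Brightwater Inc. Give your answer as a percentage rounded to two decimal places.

Niklas reaches Brightwater along 3 paths.
Via Cinder → Vantage: 38% × 67% × 15% = 3.819%.
Via Vantage: 8% × 15% = 1.2%.
Direct stake: 41% = 41%.
Total: 3.819% + 1.2% + 41% = 46.019%.
Rounded: 46.02%.

46.02%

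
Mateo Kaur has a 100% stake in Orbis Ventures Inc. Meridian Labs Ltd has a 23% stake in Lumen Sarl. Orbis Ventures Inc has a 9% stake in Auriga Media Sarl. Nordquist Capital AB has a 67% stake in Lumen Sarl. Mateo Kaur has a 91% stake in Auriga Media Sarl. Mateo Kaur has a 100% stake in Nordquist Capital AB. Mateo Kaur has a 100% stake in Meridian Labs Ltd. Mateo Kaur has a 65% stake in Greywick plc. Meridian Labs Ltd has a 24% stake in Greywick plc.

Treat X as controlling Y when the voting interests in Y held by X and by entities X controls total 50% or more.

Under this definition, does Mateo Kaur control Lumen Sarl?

Mateo holds 100% of Nordquist, so Mateo controls Nordquist.
Mateo holds 100% of Meridian, so Mateo controls Meridian.
Meridian and Nordquist together hold 23% + 67% = 90% of Lumen, so Mateo controls Lumen.

Yes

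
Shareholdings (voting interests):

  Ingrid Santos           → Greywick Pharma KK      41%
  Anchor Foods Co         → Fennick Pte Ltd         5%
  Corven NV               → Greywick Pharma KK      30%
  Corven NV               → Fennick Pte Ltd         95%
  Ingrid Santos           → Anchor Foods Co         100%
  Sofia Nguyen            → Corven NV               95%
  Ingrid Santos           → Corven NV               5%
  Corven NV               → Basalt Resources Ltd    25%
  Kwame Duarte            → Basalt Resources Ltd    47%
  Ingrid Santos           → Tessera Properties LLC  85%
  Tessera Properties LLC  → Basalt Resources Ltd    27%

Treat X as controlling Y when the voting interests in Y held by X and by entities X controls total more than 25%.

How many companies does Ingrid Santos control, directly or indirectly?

4

Ingrid holds 85% of Tessera, so Ingrid controls Tessera.
Ingrid holds 100% of Anchor, so Ingrid controls Anchor.
Tessera holds 27% of Basalt, so Ingrid controls Basalt.
Ingrid holds 41% of Greywick, so Ingrid controls Greywick.
No other company's threshold is met.
Ingrid controls 4 companies.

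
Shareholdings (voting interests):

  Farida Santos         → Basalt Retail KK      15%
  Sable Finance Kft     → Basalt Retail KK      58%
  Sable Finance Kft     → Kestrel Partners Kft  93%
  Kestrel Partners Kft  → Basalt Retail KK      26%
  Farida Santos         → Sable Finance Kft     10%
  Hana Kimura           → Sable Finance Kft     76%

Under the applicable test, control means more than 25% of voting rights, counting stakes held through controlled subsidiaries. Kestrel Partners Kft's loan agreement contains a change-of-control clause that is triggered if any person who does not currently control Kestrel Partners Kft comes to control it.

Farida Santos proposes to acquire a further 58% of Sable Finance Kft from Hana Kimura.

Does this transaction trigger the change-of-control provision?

The purchase adds only to Farida's holdings (Hana's stake shrinks), so Farida is the only person who could newly come to control Kestrel.
Farida's largest direct stake is 15% in Basalt, which does not meet the threshold, so Farida controls no company.
Neither Farida nor any entity Farida controls holds any voting interest in Kestrel.
So before the transaction, Farida does not control Kestrel.
After the purchase, Farida's direct stake in Sable rises to 10% + 58% = 68%, and Hana's stake falls to 18%.
Farida holds 68% of Sable, so Farida controls Sable.
Sable holds 93% of Kestrel, so Farida controls Kestrel.
Farida did not control Kestrel before and does after, so the clause is triggered.

Yes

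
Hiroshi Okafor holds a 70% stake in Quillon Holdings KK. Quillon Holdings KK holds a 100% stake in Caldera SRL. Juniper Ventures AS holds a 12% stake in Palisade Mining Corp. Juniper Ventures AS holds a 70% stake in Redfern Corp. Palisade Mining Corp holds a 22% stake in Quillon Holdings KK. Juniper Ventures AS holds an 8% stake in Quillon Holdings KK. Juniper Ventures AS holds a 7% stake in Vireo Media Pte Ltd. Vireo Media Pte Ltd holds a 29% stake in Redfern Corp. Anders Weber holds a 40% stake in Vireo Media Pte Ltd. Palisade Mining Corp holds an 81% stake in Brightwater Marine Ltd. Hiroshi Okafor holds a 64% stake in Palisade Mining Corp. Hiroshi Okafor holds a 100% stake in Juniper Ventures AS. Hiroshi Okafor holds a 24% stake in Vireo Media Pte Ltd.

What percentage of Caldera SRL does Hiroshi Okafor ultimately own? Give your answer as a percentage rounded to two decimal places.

Hiroshi reaches Caldera along 4 paths.
Via Juniper → Palisade → Quillon: 100% × 12% × 22% × 100% = 2.64%.
Via Palisade → Quillon: 64% × 22% × 100% = 14.08%.
Via Juniper → Quillon: 100% × 8% × 100% = 8%.
Via Quillon: 70% × 100% = 70%.
Total: 2.64% + 14.08% + 8% + 70% = 94.72%.

94.72%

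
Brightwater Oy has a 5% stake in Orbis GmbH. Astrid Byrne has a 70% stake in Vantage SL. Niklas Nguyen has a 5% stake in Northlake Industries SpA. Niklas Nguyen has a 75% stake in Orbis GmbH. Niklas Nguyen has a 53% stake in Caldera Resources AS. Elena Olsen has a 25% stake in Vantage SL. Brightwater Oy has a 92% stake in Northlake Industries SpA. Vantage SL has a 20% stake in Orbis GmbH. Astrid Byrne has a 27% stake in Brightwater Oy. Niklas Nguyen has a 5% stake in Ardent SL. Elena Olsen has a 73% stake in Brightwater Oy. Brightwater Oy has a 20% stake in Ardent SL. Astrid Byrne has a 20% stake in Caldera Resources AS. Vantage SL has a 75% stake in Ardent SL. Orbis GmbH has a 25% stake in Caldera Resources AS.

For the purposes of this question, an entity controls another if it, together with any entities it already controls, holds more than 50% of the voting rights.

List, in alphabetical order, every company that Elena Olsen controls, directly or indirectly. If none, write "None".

Elena holds 73% of Brightwater, so Elena controls Brightwater.
Brightwater holds 92% of Northlake, so Elena controls Northlake.
No other company's threshold is met.

Brightwater Oy, Northlake Industries SpA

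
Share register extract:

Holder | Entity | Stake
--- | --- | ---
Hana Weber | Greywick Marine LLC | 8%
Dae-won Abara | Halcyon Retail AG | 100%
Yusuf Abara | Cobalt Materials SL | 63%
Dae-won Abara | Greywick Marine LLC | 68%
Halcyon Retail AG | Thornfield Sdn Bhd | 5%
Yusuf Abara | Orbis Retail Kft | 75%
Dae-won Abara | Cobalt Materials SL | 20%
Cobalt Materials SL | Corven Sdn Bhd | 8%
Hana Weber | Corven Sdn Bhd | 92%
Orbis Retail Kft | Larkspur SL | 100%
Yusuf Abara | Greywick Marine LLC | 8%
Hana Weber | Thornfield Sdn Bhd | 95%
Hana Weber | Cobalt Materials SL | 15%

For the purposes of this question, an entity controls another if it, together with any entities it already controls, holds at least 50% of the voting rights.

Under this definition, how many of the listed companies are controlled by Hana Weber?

2

Hana holds 92% of Corven, so Hana controls Corven.
Hana holds 95% of Thornfield, so Hana controls Thornfield.
No other company's threshold is met.
Hana controls 2 companies.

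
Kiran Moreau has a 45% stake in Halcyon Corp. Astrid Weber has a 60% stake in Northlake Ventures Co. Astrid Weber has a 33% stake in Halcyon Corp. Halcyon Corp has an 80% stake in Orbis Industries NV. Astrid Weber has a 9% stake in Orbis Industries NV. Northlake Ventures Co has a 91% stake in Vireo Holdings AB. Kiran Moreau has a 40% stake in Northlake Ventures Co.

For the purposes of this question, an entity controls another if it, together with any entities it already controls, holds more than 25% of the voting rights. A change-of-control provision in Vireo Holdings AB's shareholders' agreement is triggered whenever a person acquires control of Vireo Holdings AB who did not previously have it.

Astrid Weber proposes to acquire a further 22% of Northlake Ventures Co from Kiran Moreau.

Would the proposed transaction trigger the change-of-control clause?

No

The purchase adds only to Astrid's holdings (Kiran's stake shrinks), so Astrid is the only person who could newly come to control Vireo.
Astrid holds 60% of Northlake, so Astrid controls Northlake.
Northlake holds 91% of Vireo, so Astrid controls Vireo.
So Astrid already controls Vireo before the transaction.
After the purchase, Astrid's direct stake in Northlake rises to 60% + 22% = 82%, and Kiran's stake falls to 18%.
Astrid controlled Vireo already, so this is not a new person acquiring control; every other person's position is unchanged or reduced.
No new person acquires control, so the clause is not triggered.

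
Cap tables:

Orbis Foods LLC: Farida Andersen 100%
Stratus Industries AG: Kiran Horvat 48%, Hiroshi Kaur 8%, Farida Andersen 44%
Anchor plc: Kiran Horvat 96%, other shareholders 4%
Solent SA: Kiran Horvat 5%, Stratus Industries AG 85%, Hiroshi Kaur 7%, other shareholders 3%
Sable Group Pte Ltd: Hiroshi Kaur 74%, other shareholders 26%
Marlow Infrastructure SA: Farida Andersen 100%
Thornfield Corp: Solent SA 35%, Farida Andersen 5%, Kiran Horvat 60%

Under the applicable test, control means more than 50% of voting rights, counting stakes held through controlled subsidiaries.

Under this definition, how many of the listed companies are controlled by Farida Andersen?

Farida holds 100% of Orbis, so Farida controls Orbis.
Farida holds 100% of Marlow, so Farida controls Marlow.
No other company's threshold is met.
Farida controls 2 companies.

2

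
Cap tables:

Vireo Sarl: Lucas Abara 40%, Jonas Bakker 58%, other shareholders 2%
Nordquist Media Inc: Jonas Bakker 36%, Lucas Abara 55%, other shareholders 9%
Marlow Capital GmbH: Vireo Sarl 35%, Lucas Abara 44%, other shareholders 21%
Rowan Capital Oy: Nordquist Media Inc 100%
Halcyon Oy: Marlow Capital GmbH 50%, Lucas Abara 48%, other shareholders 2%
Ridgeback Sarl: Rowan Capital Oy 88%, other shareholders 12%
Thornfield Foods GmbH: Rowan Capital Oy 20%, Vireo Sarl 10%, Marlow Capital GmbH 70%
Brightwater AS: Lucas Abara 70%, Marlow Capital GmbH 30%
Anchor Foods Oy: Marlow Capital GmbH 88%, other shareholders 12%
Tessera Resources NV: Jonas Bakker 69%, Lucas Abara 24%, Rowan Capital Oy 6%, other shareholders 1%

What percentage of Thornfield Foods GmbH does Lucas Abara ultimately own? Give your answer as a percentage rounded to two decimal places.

Lucas reaches Thornfield along 4 paths.
Via Nordquist → Rowan: 55% × 100% × 20% = 11%.
Via Vireo: 40% × 10% = 4%.
Via Vireo → Marlow: 40% × 35% × 70% = 9.8%.
Via Marlow: 44% × 70% = 30.8%.
Total: 11% + 4% + 9.8% + 30.8% = 55.6%.
Rounded: 55.60%.

55.60%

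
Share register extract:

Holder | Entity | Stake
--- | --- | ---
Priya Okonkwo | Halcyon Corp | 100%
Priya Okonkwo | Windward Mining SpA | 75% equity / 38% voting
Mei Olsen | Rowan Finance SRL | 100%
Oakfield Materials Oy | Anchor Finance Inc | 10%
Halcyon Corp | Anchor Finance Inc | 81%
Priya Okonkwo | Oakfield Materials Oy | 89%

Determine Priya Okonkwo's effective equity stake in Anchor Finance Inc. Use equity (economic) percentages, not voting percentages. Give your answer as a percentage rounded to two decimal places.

89.90%

Priya reaches Anchor along 2 paths.
Via Oakfield: 89% × 10% = 8.9%.
Via Halcyon: 100% × 81% = 81%.
Total: 8.9% + 81% = 89.9%.
Rounded: 89.90%.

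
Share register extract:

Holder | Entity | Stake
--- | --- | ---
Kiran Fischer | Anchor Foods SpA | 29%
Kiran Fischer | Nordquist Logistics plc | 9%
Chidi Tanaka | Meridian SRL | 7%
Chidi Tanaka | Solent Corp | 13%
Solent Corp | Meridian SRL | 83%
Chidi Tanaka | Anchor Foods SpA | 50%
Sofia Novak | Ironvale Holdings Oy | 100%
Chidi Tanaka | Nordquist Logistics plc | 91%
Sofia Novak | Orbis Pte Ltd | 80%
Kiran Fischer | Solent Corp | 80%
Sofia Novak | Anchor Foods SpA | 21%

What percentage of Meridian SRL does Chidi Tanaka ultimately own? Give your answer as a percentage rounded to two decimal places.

Chidi reaches Meridian along 2 paths.
Via Solent: 13% × 83% = 10.79%.
Direct stake: 7% = 7%.
Total: 10.79% + 7% = 17.79%.

17.79%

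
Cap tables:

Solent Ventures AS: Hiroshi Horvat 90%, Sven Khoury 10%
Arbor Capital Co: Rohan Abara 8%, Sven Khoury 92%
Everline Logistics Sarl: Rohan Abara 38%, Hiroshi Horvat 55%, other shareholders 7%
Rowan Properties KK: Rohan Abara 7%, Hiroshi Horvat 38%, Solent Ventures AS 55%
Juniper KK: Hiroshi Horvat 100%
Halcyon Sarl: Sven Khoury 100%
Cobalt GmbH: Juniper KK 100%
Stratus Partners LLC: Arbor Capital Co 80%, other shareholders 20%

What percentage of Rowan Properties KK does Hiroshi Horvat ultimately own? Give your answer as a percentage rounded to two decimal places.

Hiroshi reaches Rowan along 2 paths.
Direct stake: 38% = 38%.
Via Solent: 90% × 55% = 49.5%.
Total: 38% + 49.5% = 87.5%.
Rounded: 87.50%.

87.50%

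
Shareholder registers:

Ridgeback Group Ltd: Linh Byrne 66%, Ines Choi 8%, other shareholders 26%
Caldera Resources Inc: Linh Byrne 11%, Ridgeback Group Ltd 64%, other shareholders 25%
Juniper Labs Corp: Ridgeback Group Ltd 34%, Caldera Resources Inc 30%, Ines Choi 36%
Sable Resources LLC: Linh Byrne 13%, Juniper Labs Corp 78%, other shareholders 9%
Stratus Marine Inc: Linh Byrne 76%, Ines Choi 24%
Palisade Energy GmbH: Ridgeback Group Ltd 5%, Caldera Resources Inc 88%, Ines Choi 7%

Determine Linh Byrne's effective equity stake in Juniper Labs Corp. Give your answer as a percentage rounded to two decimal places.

38.41%

Linh reaches Juniper along 3 paths.
Via Ridgeback: 66% × 34% = 22.44%.
Via Caldera: 11% × 30% = 3.3%.
Via Ridgeback → Caldera: 66% × 64% × 30% = 12.672%.
Total: 22.44% + 3.3% + 12.672% = 38.412%.
Rounded: 38.41%.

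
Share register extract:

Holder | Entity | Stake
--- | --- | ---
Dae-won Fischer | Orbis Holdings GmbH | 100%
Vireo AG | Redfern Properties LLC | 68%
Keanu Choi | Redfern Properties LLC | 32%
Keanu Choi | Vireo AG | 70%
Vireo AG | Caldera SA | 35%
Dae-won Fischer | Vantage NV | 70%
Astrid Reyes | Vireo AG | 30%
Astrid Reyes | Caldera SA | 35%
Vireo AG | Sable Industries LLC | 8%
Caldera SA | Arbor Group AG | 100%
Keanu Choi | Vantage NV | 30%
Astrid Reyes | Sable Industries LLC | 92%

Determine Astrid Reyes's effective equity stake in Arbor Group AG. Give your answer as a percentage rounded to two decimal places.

45.50%

Astrid reaches Arbor along 2 paths.
Via Vireo → Caldera: 30% × 35% × 100% = 10.5%.
Via Caldera: 35% × 100% = 35%.
Total: 10.5% + 35% = 45.5%.
Rounded: 45.50%.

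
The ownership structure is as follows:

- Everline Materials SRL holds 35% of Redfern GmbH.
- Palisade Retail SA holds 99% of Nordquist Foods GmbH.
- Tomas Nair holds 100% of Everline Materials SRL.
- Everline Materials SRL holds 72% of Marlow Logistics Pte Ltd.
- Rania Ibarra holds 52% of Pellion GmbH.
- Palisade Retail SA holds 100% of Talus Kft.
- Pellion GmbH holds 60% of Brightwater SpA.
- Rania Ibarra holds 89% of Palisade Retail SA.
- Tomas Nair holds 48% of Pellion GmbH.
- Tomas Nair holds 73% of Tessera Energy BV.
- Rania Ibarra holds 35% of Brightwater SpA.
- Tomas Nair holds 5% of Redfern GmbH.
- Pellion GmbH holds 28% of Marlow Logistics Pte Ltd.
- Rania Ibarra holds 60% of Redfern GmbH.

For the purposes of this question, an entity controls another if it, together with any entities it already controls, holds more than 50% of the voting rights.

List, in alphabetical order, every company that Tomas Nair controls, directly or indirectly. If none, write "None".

Everline Materials SRL, Marlow Logistics Pte Ltd, Tessera Energy BV

Tomas holds 100% of Everline, so Tomas controls Everline.
Tomas holds 73% of Tessera, so Tomas controls Tessera.
Everline holds 72% of Marlow, so Tomas controls Marlow.
No other company's threshold is met.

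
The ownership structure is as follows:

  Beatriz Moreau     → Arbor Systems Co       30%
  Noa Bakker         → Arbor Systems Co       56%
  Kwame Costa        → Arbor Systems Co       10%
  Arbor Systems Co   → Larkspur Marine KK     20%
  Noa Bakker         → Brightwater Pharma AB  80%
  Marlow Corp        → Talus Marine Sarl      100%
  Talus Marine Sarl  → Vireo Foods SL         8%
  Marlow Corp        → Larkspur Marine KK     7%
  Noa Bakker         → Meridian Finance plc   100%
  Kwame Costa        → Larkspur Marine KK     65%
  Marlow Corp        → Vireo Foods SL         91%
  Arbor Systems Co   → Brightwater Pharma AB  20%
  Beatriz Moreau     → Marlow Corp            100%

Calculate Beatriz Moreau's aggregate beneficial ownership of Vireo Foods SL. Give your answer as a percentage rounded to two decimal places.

Beatriz reaches Vireo along 2 paths.
Via Marlow: 100% × 91% = 91%.
Via Marlow → Talus: 100% × 100% × 8% = 8%.
Total: 91% + 8% = 99%.
Rounded: 99.00%.

99.00%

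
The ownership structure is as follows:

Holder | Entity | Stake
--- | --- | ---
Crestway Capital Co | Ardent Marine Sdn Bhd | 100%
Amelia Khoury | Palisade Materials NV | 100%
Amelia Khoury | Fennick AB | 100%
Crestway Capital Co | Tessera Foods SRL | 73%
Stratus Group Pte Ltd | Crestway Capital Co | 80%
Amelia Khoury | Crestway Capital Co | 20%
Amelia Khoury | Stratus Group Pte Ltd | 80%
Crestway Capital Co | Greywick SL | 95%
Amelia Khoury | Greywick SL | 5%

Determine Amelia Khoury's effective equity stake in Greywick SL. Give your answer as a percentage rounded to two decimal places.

84.80%

Amelia reaches Greywick along 3 paths.
Via Crestway: 20% × 95% = 19%.
Via Stratus → Crestway: 80% × 80% × 95% = 60.8%.
Direct stake: 5% = 5%.
Total: 19% + 60.8% + 5% = 84.8%.
Rounded: 84.80%.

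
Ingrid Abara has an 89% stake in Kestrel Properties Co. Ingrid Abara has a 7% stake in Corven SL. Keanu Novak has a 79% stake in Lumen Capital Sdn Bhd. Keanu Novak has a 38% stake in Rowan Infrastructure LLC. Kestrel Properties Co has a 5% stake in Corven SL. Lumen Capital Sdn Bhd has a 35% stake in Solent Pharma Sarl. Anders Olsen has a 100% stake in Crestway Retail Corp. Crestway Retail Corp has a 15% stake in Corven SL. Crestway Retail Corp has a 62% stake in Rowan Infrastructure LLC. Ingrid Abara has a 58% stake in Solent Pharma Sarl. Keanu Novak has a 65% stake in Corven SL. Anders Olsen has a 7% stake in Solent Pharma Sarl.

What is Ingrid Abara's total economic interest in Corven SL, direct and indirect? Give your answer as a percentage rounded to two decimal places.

Ingrid reaches Corven along 2 paths.
Direct stake: 7% = 7%.
Via Kestrel: 89% × 5% = 4.45%.
Total: 7% + 4.45% = 11.45%.

11.45%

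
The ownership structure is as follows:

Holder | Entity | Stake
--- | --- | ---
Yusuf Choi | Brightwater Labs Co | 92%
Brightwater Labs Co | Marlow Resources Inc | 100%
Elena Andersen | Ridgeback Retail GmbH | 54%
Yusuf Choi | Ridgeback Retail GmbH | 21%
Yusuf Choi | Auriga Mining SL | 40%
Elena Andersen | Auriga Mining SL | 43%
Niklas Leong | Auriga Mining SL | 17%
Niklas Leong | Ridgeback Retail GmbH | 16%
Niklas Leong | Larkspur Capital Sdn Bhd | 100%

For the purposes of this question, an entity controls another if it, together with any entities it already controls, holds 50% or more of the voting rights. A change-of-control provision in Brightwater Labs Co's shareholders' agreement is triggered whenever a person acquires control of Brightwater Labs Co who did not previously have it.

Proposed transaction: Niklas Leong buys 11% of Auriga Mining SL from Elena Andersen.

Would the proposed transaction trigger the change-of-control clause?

No

The purchase adds only to Niklas's holdings (Elena's stake shrinks), so Niklas is the only person who could newly come to control Brightwater.
Niklas holds 100% of Larkspur, so Niklas controls Larkspur.
Neither Niklas nor any entity Niklas controls holds any voting interest in Brightwater.
So before the transaction, Niklas does not control Brightwater.
After the purchase, Niklas's direct stake in Auriga rises to 17% + 11% = 28%, and Elena's stake falls to 32%.
Niklas's side now holds 28% of Auriga, not ≥ 50%, so Niklas still does not control Auriga.
After the transaction, neither Niklas nor any entity Niklas controls holds a voting interest in Brightwater, so Niklas still does not control it.
No new person acquires control, so the clause is not triggered.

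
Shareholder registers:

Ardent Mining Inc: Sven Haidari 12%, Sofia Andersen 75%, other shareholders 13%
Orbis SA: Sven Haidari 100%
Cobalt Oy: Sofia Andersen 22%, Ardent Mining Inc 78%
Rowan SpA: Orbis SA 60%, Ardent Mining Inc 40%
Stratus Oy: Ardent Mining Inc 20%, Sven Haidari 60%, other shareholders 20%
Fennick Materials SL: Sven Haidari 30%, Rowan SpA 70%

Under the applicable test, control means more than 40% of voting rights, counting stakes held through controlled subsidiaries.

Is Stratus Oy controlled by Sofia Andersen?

Sofia holds 75% of Ardent, so Sofia controls Ardent.
Sofia and Ardent together hold 22% + 78% = 100% of Cobalt, so Sofia controls Cobalt.
In Stratus, Sofia's side holds only 20%, not > 40%.
So Sofia does not control Stratus.

No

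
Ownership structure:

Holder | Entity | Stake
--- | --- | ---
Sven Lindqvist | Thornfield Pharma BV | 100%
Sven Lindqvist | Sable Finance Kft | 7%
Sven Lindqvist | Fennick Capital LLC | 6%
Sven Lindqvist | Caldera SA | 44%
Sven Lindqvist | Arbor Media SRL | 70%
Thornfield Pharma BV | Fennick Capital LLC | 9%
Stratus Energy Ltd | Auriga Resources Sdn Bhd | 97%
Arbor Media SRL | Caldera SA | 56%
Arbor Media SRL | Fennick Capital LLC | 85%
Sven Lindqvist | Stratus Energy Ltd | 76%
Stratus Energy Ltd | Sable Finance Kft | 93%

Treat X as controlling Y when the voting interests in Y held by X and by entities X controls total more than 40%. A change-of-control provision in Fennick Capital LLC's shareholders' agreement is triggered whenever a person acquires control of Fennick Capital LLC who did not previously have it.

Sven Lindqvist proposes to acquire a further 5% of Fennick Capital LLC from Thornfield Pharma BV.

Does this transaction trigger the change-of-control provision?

The purchase adds only to Sven's holdings (Thornfield's stake shrinks), so Sven is the only person who could newly come to control Fennick.
Sven holds 70% of Arbor, so Sven controls Arbor.
Sven holds 100% of Thornfield, so Sven controls Thornfield.
Arbor and Sven and Thornfield together hold 85% + 6% + 9% = 100% of Fennick, so Sven controls Fennick.
So Sven already controls Fennick before the transaction.
After the purchase, Sven's direct stake in Fennick rises to 6% + 5% = 11%, and Thornfield's stake falls to 4%.
Sven controlled Fennick already, so this is not a new person acquiring control; every other person's position is unchanged or reduced.
No new person acquires control, so the clause is not triggered.

No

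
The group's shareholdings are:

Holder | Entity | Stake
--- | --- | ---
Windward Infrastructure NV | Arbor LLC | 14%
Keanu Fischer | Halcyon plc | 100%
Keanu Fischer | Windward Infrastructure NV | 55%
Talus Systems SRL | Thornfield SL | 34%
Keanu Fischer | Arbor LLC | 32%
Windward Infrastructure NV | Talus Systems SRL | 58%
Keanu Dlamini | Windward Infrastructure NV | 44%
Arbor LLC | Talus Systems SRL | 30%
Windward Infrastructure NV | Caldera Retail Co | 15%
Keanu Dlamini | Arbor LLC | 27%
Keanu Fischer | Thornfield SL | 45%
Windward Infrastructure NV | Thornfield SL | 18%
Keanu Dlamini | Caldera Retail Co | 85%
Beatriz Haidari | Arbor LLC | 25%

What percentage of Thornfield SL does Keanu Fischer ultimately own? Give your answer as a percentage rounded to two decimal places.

Keanu Fischer reaches Thornfield along 5 paths.
Direct stake: 45% = 45%.
Via Windward: 55% × 18% = 9.9%.
Via Windward → Talus: 55% × 58% × 34% = 10.846%.
Via Arbor → Talus: 32% × 30% × 34% = 3.264%.
Via Windward → Arbor → Talus: 55% × 14% × 30% × 34% = 0.7854%.
Total: 45% + 9.9% + 10.846% + 3.264% + 0.7854% = 69.7954%.
Rounded: 69.80%.

69.80%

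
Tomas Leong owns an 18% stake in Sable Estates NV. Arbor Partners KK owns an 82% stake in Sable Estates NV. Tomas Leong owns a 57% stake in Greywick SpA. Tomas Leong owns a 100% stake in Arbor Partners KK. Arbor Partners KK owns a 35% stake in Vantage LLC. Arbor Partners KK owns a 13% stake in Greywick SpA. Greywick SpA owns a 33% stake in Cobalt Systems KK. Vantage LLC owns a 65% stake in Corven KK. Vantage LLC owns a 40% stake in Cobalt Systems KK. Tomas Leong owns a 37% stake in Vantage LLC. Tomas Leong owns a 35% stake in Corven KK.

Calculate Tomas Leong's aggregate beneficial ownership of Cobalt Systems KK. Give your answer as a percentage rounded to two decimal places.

Tomas reaches Cobalt along 4 paths.
Via Greywick: 57% × 33% = 18.81%.
Via Arbor → Greywick: 100% × 13% × 33% = 4.29%.
Via Arbor → Vantage: 100% × 35% × 40% = 14%.
Via Vantage: 37% × 40% = 14.8%.
Total: 18.81% + 4.29% + 14% + 14.8% = 51.9%.
Rounded: 51.90%.

51.90%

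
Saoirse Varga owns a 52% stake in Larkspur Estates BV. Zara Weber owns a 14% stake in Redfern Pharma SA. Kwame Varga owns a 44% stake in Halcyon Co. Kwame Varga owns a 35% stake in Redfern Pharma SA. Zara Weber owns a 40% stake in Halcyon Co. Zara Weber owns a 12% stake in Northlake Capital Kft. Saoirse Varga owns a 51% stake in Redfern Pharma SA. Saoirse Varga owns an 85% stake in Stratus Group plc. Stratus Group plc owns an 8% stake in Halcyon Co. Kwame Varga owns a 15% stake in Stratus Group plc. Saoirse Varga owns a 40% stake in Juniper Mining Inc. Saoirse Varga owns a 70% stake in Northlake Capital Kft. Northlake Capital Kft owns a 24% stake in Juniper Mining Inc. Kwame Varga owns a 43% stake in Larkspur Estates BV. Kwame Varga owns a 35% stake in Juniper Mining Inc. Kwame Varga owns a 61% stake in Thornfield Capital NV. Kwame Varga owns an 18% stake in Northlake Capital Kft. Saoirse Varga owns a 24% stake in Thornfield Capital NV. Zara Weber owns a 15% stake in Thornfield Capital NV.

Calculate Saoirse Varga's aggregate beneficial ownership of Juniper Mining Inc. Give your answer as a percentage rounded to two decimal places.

56.80%

Saoirse reaches Juniper along 2 paths.
Direct stake: 40% = 40%.
Via Northlake: 70% × 24% = 16.8%.
Total: 40% + 16.8% = 56.8%.
Rounded: 56.80%.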